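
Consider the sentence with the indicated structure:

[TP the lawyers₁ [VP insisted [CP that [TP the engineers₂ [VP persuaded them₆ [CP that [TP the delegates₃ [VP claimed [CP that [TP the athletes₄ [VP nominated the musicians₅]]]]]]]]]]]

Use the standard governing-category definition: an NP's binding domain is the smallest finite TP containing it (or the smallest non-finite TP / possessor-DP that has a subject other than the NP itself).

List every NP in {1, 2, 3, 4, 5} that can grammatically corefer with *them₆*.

*them* is a pronoun, so Principle B applies: it must be free in its binding domain.
Binding domain of *them₆*: the embedded TP, whose subject is the engineers₂.
*the lawyers₁* c-commands the pronoun but from outside its binding domain, and is not c-commanded by it → coindexation permitted.
*the engineers₂* c-commands the pronoun within its binding domain → coindexation would violate Principle B.
*the delegates₃*: the pronoun c-commands this R-expression → coindexation would violate Principle C on *the delegates₃*.
*the athletes₄*: the pronoun c-commands this R-expression → coindexation would violate Principle C on *the athletes₄*.
*the musicians₅*: the pronoun c-commands this R-expression → coindexation would violate Principle C on *the musicians₅*.

{1}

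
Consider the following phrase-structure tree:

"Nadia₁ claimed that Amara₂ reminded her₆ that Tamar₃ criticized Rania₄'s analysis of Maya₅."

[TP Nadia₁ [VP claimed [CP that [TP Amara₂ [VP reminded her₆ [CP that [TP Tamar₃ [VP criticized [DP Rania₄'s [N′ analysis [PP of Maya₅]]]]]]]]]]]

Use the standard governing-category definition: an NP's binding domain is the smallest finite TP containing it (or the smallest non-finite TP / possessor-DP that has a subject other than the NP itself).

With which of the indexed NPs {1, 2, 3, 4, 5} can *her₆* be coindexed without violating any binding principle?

*her* is a pronoun, so Principle B applies: it must be free in its binding domain.
Binding domain of *her₆*: the embedded TP, whose subject is Amara₂.
*Nadia₁* c-commands the pronoun but from outside its binding domain, and is not c-commanded by it → coindexation permitted.
*Amara₂* c-commands the pronoun within its binding domain → coindexation would violate Principle B.
*Tamar₃*: the pronoun c-commands this R-expression → coindexation would violate Principle C on *Tamar₃*.
*Rania₄*: the pronoun c-commands this R-expression → coindexation would violate Principle C on *Rania₄*.
*Maya₅*: the pronoun c-commands this R-expression → coindexation would violate Principle C on *Maya₅*.

{1}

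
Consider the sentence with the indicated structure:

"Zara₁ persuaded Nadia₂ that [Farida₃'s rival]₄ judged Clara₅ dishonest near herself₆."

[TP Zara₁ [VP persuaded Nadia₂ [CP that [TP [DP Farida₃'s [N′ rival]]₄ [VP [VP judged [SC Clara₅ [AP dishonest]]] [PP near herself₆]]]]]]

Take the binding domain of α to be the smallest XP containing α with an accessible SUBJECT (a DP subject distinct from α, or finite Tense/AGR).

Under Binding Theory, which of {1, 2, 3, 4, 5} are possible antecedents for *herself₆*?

*herself* is an anaphor, so Principle A applies: it must be bound in its binding domain.
Binding domain of *herself₆*: the embedded TP, whose subject is [Farida₃'s rival]₄.
*Zara₁* c-commands the anaphor but is outside its binding domain → cannot satisfy Principle A.
*Nadia₂* c-commands the anaphor but is outside its binding domain → cannot satisfy Principle A.
*Farida₃* does not c-command the anaphor → cannot bind it.
*[Farida₃'s rival]₄* c-commands the anaphor within its binding domain → licit binder.
*Clara₅* does not c-command the anaphor → cannot bind it.

{4}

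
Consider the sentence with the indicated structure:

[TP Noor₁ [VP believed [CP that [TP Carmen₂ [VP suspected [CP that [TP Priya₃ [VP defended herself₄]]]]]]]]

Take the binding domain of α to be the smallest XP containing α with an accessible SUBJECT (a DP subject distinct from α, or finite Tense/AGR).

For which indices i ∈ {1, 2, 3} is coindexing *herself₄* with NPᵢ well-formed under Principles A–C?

{3}

*herself* is an anaphor, so Principle A applies: it must be bound in its binding domain.
Binding domain of *herself₄*: the embedded TP, whose subject is Priya₃.
*Noor₁* c-commands the anaphor but is outside its binding domain → cannot satisfy Principle A.
*Carmen₂* c-commands the anaphor but is outside its binding domain → cannot satisfy Principle A.
*Priya₃* c-commands the anaphor within its binding domain → licit binder.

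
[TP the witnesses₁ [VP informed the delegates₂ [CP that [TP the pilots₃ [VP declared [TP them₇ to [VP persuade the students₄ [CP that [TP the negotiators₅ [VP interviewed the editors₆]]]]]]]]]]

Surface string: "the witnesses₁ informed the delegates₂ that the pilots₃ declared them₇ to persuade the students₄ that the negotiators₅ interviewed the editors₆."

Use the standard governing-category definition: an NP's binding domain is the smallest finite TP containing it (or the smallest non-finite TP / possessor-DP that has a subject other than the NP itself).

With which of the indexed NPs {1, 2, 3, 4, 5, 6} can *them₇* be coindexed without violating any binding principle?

*them* is a pronoun, so Principle B applies: it must be free in its binding domain.
Binding domain of *them₇*: the embedded TP, whose subject is the pilots₃.
*the witnesses₁* c-commands the pronoun but from outside its binding domain, and is not c-commanded by it → coindexation permitted.
*the delegates₂* c-commands the pronoun but from outside its binding domain, and is not c-commanded by it → coindexation permitted.
*the pilots₃* c-commands the pronoun within its binding domain → coindexation would violate Principle B.
*the students₄*: the pronoun c-commands this R-expression → coindexation would violate Principle C on *the students₄*.
*the negotiators₅*: the pronoun c-commands this R-expression → coindexation would violate Principle C on *the negotiators₅*.
*the editors₆*: the pronoun c-commands this R-expression → coindexation would violate Principle C on *the editors₆*.

{1, 2}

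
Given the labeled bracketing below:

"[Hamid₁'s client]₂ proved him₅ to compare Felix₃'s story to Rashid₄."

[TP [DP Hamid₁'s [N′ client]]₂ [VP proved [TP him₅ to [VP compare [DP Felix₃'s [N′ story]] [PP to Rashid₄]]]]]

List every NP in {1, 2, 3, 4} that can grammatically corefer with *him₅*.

{1}

*him* is a pronoun, so Principle B applies: it must be free in its binding domain.
Binding domain of *him₅*: the matrix TP, whose subject is [Hamid₁'s client]₂.
*Hamid₁* and the pronoun do not c-command one another → neither Principle B nor Principle C is at stake; coindexation permitted.
*[Hamid₁'s client]₂* c-commands the pronoun within its binding domain → coindexation would violate Principle B.
*Felix₃*: the pronoun c-commands this R-expression → coindexation would violate Principle C on *Felix₃*.
*Rashid₄*: the pronoun c-commands this R-expression → coindexation would violate Principle C on *Rashid₄*.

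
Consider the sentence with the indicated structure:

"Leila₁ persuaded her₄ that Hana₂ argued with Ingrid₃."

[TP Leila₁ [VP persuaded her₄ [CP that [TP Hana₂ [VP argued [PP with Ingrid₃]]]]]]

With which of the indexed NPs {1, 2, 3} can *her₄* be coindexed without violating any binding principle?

none

*her* is a pronoun, so Principle B applies: it must be free in its binding domain.
Binding domain of *her₄*: the matrix TP, whose subject is Leila₁.
*Leila₁* c-commands the pronoun within its binding domain → coindexation would violate Principle B.
*Hana₂*: the pronoun c-commands this R-expression → coindexation would violate Principle C on *Hana₂*.
*Ingrid₃*: the pronoun c-commands this R-expression → coindexation would violate Principle C on *Ingrid₃*.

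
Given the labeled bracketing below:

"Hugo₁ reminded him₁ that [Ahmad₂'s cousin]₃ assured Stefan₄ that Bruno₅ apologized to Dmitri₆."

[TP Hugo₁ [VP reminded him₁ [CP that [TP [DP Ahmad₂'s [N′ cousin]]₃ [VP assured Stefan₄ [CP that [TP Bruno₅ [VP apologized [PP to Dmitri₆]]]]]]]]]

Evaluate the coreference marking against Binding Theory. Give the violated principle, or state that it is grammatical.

Principle B

The two coindexed NPs are *Hugo₁* and *him₁*.
*him₁* is a pronoun. Its binding domain is the matrix TP, whose subject is Hugo₁.
*Hugo₁* c-commands it within that domain and carries the same index.
The pronoun is locally bound → Principle B violation.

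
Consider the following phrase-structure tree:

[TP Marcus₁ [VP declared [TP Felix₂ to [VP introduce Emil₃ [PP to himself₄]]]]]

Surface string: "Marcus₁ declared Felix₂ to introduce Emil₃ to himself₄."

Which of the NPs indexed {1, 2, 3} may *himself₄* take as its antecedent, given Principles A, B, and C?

{2, 3}

*himself* is an anaphor, so Principle A applies: it must be bound in its binding domain.
Binding domain of *himself₄*: the embedded TP, whose subject is Felix₂.
*Marcus₁* c-commands the anaphor but is outside its binding domain → cannot satisfy Principle A.
*Felix₂* c-commands the anaphor within its binding domain → licit binder.
*Emil₃* c-commands the anaphor within its binding domain → licit binder.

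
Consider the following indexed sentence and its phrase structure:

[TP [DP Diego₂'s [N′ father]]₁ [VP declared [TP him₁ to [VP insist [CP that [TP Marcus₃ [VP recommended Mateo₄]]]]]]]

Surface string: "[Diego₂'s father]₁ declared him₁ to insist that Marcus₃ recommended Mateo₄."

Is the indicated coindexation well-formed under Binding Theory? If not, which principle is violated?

The two coindexed NPs are *[Diego₂'s father]₁* and *him₁*.
*him₁* is a pronoun. Its binding domain is the matrix TP, whose subject is [Diego₂'s father]₁.
*[Diego₂'s father]₁* c-commands it within that domain and carries the same index.
The pronoun is locally bound → Principle B violation.

Principle B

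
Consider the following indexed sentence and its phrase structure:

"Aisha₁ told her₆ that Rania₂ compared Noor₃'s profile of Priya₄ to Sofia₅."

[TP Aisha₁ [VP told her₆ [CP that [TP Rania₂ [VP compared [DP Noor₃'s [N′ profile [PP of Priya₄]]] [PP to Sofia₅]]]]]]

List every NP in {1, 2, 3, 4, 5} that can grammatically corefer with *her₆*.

none

*her* is a pronoun, so Principle B applies: it must be free in its binding domain.
Binding domain of *her₆*: the matrix TP, whose subject is Aisha₁.
*Aisha₁* c-commands the pronoun within its binding domain → coindexation would violate Principle B.
*Rania₂*: the pronoun c-commands this R-expression → coindexation would violate Principle C on *Rania₂*.
*Noor₃*: the pronoun c-commands this R-expression → coindexation would violate Principle C on *Noor₃*.
*Priya₄*: the pronoun c-commands this R-expression → coindexation would violate Principle C on *Priya₄*.
*Sofia₅*: the pronoun c-commands this R-expression → coindexation would violate Principle C on *Sofia₅*.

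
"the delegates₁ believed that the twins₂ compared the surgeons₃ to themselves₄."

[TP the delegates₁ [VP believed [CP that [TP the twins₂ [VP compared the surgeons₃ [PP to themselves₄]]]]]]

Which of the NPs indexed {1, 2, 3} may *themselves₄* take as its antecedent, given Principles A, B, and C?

{2, 3}

*themselves* is an anaphor, so Principle A applies: it must be bound in its binding domain.
Binding domain of *themselves₄*: the embedded TP, whose subject is the twins₂.
*the delegates₁* c-commands the anaphor but is outside its binding domain → cannot satisfy Principle A.
*the twins₂* c-commands the anaphor within its binding domain → licit binder.
*the surgeons₃* c-commands the anaphor within its binding domain → licit binder.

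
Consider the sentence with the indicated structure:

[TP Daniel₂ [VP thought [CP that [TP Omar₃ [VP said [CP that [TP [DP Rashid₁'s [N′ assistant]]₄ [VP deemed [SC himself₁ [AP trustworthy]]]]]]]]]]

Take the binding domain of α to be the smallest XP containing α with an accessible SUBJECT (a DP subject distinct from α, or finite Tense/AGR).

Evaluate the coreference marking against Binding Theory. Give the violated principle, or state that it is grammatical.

The two coindexed NPs are *Rashid₁* and *himself₁*.
*himself₁* is an anaphor. Principle A requires it to be bound within its binding domain — the embedded TP, whose subject is [Rashid₁'s assistant]₄.
Within that domain it is c-commanded by *[Rashid₁'s assistant]₄*, which does not share its index.
*Rashid₁* does not c-command the anaphor at all.
The anaphor is unbound in its domain → Principle A violation.

Principle A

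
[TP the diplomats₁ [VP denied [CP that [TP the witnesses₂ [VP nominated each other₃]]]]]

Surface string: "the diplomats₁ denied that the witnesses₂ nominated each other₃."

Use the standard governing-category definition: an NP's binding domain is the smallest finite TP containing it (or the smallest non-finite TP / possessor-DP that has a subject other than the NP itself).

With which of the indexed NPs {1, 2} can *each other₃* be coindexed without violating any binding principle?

*each other* is an anaphor, so Principle A applies: it must be bound in its binding domain.
Binding domain of *each other₃*: the embedded TP, whose subject is the witnesses₂.
*the diplomats₁* c-commands the anaphor but is outside its binding domain → cannot satisfy Principle A.
*the witnesses₂* c-commands the anaphor within its binding domain → licit binder.

{2}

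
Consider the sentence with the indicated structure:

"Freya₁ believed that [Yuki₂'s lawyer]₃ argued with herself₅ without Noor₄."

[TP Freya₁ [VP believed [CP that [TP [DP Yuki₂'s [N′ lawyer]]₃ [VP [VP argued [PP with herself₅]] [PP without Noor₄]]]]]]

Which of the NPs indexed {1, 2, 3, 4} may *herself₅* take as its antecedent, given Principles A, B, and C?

{3}

*herself* is an anaphor, so Principle A applies: it must be bound in its binding domain.
Binding domain of *herself₅*: the embedded TP, whose subject is [Yuki₂'s lawyer]₃.
*Freya₁* c-commands the anaphor but is outside its binding domain → cannot satisfy Principle A.
*Yuki₂* does not c-command the anaphor → cannot bind it.
*[Yuki₂'s lawyer]₃* c-commands the anaphor within its binding domain → licit binder.
*Noor₄* does not c-command the anaphor → cannot bind it.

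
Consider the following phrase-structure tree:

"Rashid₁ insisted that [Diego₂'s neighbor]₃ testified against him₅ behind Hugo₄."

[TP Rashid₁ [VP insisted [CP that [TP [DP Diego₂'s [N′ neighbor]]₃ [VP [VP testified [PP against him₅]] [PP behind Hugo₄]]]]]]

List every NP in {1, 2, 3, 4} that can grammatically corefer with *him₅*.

*him* is a pronoun, so Principle B applies: it must be free in its binding domain.
Binding domain of *him₅*: the embedded TP, whose subject is [Diego₂'s neighbor]₃.
*Rashid₁* c-commands the pronoun but from outside its binding domain, and is not c-commanded by it → coindexation permitted.
*Diego₂* and the pronoun do not c-command one another → neither Principle B nor Principle C is at stake; coindexation permitted.
*[Diego₂'s neighbor]₃* c-commands the pronoun within its binding domain → coindexation would violate Principle B.
*Hugo₄* and the pronoun do not c-command one another → neither Principle B nor Principle C is at stake; coindexation permitted.

{1, 2, 4}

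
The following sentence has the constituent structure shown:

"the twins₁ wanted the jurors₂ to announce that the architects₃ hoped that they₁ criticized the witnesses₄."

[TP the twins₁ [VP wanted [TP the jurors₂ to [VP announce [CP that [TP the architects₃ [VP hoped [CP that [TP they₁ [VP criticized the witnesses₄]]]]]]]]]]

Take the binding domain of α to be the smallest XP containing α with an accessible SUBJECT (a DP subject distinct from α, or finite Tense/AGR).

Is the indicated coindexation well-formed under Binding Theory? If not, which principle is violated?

grammatical

The two coindexed NPs are *the twins₁* and *they₁*.
*they₁* is a pronoun; nothing c-commands it within its binding domain (the embedded TP.), so Principle B holds trivially.
*the twins₁* is an R-expression; *they₁* does not c-command it, and no other NP shares its index, so Principle C is satisfied.
All principles are respected.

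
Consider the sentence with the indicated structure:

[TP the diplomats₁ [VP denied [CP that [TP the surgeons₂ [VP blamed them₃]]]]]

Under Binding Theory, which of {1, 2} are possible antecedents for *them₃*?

{1}

*them* is a pronoun, so Principle B applies: it must be free in its binding domain.
Binding domain of *them₃*: the embedded TP, whose subject is the surgeons₂.
*the diplomats₁* c-commands the pronoun but from outside its binding domain, and is not c-commanded by it → coindexation permitted.
*the surgeons₂* c-commands the pronoun within its binding domain → coindexation would violate Principle B.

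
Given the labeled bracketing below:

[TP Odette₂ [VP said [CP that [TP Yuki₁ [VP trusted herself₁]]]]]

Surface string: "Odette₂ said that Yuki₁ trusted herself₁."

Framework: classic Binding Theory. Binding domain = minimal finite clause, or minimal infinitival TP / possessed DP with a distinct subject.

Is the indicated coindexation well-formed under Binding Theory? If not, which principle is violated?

The two coindexed NPs are *Yuki₁* and *herself₁*.
*herself₁* is an anaphor; its binding domain is the embedded TP, whose subject is Yuki₁. *Yuki₁* c-commands it within that domain and shares its index, so Principle A is satisfied.
*Yuki₁* is an R-expression; *herself₁* does not c-command it, and no other NP shares its index, so Principle C is satisfied.
All principles are respected.

grammatical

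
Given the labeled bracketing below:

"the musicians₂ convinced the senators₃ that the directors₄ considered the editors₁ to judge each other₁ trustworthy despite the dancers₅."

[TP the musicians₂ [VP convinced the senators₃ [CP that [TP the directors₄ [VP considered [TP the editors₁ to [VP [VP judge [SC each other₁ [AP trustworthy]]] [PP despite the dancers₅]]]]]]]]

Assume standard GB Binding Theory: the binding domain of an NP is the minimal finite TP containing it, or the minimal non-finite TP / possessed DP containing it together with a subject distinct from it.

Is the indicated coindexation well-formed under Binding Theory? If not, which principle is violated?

grammatical

The two coindexed NPs are *the editors₁* and *each other₁*.
*each other₁* is an anaphor; its binding domain is the embedded TP, whose subject is the editors₁. *the editors₁* c-commands it within that domain and shares its index, so Principle A is satisfied.
*the editors₁* is an R-expression; *each other₁* does not c-command it, and no other NP shares its index, so Principle C is satisfied.
All principles are respected.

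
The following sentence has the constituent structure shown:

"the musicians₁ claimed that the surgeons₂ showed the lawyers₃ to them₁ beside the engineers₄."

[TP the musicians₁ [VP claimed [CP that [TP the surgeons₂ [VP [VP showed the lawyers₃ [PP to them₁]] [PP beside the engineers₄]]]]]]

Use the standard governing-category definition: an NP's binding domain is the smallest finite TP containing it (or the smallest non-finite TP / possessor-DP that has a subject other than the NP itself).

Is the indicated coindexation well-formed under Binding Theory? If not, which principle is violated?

The two coindexed NPs are *the musicians₁* and *them₁*.
*them₁* is a pronoun; its binding domain is the embedded TP, whose subject is the surgeons₂. Within that domain it is c-commanded only by *the surgeons₂*, *the lawyers₃*, which carry a different index — the pronoun is free locally, so Principle B holds.
*the musicians₁* is an R-expression; *them₁* does not c-command it, and no other NP shares its index, so Principle C is satisfied.
All principles are respected.

grammatical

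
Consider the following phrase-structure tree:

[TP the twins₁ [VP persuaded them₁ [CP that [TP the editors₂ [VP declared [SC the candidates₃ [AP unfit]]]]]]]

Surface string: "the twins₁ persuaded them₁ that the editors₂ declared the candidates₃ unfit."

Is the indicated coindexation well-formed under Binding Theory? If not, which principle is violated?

Principle B

The two coindexed NPs are *the twins₁* and *them₁*.
*them₁* is a pronoun. Its binding domain is the matrix TP, whose subject is the twins₁.
*the twins₁* c-commands it within that domain and carries the same index.
The pronoun is locally bound → Principle B violation.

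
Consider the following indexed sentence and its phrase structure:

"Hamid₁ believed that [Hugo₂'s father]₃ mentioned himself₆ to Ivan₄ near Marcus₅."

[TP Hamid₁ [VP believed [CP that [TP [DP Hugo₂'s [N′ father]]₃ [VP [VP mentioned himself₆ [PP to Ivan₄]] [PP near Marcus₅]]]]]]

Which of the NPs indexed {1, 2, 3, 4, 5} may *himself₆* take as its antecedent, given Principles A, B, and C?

{3}

*himself* is an anaphor, so Principle A applies: it must be bound in its binding domain.
Binding domain of *himself₆*: the embedded TP, whose subject is [Hugo₂'s father]₃.
*Hamid₁* c-commands the anaphor but is outside its binding domain → cannot satisfy Principle A.
*Hugo₂* does not c-command the anaphor → cannot bind it.
*[Hugo₂'s father]₃* c-commands the anaphor within its binding domain → licit binder.
*Ivan₄* does not c-command the anaphor → cannot bind it.
*Marcus₅* does not c-command the anaphor → cannot bind it.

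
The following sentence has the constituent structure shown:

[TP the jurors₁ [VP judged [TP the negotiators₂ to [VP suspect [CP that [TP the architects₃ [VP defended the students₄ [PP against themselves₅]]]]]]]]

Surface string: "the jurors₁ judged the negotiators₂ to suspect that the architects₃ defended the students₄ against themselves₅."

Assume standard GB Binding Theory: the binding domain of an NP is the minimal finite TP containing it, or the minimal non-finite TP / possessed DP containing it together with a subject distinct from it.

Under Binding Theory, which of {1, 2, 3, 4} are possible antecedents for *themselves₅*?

*themselves* is an anaphor, so Principle A applies: it must be bound in its binding domain.
Binding domain of *themselves₅*: the embedded TP, whose subject is the architects₃.
*the jurors₁* c-commands the anaphor but is outside its binding domain → cannot satisfy Principle A.
*the negotiators₂* c-commands the anaphor but is outside its binding domain → cannot satisfy Principle A.
*the architects₃* c-commands the anaphor within its binding domain → licit binder.
*the students₄* c-commands the anaphor within its binding domain → licit binder.

{3, 4}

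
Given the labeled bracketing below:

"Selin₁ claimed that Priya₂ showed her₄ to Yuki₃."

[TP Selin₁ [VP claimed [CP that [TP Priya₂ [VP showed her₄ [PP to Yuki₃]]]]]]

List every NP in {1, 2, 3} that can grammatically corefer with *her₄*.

*her* is a pronoun, so Principle B applies: it must be free in its binding domain.
Binding domain of *her₄*: the embedded TP, whose subject is Priya₂.
*Selin₁* c-commands the pronoun but from outside its binding domain, and is not c-commanded by it → coindexation permitted.
*Priya₂* c-commands the pronoun within its binding domain → coindexation would violate Principle B.
*Yuki₃*: the pronoun c-commands this R-expression → coindexation would violate Principle C on *Yuki₃*.

{1}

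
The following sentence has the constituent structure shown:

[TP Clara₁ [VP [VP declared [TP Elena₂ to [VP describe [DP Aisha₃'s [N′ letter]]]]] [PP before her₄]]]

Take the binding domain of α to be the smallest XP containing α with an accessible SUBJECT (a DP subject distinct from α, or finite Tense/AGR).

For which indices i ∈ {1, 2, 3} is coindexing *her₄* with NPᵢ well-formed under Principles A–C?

*her* is a pronoun, so Principle B applies: it must be free in its binding domain.
Binding domain of *her₄*: the matrix TP, whose subject is Clara₁.
*Clara₁* c-commands the pronoun within its binding domain → coindexation would violate Principle B.
*Elena₂* and the pronoun do not c-command one another → neither Principle B nor Principle C is at stake; coindexation permitted.
*Aisha₃* and the pronoun do not c-command one another → neither Principle B nor Principle C is at stake; coindexation permitted.

{2, 3}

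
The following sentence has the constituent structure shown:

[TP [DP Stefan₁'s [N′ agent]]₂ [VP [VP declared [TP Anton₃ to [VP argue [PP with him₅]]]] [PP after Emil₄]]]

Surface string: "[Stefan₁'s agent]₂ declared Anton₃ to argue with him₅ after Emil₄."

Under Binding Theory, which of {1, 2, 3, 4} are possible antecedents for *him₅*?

{1, 2, 4}

*him* is a pronoun, so Principle B applies: it must be free in its binding domain.
Binding domain of *him₅*: the embedded TP, whose subject is Anton₃.
*Stefan₁* and the pronoun do not c-command one another → neither Principle B nor Principle C is at stake; coindexation permitted.
*[Stefan₁'s agent]₂* c-commands the pronoun but from outside its binding domain, and is not c-commanded by it → coindexation permitted.
*Anton₃* c-commands the pronoun within its binding domain → coindexation would violate Principle B.
*Emil₄* and the pronoun do not c-command one another → neither Principle B nor Principle C is at stake; coindexation permitted.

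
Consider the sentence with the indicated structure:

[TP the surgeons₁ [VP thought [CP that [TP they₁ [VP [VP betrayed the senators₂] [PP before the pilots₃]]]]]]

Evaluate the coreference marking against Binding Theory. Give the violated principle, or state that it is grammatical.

The two coindexed NPs are *the surgeons₁* and *they₁*.
*they₁* is a pronoun; nothing c-commands it within its binding domain (the embedded TP.), so Principle B holds trivially.
*the surgeons₁* is an R-expression; *they₁* does not c-command it, and no other NP shares its index, so Principle C is satisfied.
All principles are respected.

grammatical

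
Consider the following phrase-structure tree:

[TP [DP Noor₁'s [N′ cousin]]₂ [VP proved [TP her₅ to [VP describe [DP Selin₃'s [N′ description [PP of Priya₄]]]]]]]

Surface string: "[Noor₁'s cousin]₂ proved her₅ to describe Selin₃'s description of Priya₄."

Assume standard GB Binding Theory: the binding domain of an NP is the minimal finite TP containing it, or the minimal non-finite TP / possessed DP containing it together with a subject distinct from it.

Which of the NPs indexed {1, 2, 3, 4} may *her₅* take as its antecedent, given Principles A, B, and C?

{1}

*her* is a pronoun, so Principle B applies: it must be free in its binding domain.
Binding domain of *her₅*: the matrix TP, whose subject is [Noor₁'s cousin]₂.
*Noor₁* and the pronoun do not c-command one another → neither Principle B nor Principle C is at stake; coindexation permitted.
*[Noor₁'s cousin]₂* c-commands the pronoun within its binding domain → coindexation would violate Principle B.
*Selin₃*: the pronoun c-commands this R-expression → coindexation would violate Principle C on *Selin₃*.
*Priya₄*: the pronoun c-commands this R-expression → coindexation would violate Principle C on *Priya₄*.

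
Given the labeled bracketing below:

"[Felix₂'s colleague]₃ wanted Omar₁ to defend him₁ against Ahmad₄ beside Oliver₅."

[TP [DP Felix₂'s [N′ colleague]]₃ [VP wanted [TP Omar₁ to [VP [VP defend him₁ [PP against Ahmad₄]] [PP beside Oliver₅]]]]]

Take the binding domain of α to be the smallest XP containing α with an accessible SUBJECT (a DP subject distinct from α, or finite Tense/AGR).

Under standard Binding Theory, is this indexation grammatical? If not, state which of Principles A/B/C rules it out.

Principle B

The two coindexed NPs are *Omar₁* and *him₁*.
*him₁* is a pronoun. Its binding domain is the embedded TP, whose subject is Omar₁.
*Omar₁* c-commands it within that domain and carries the same index.
The pronoun is locally bound → Principle B violation.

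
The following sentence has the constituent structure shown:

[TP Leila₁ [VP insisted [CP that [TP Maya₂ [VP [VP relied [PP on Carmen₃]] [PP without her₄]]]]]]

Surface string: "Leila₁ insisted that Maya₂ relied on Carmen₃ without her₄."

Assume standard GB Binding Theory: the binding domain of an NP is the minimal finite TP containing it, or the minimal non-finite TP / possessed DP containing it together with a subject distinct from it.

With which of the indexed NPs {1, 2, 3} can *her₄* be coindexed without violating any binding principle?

{1, 3}

*her* is a pronoun, so Principle B applies: it must be free in its binding domain.
Binding domain of *her₄*: the embedded TP, whose subject is Maya₂.
*Leila₁* c-commands the pronoun but from outside its binding domain, and is not c-commanded by it → coindexation permitted.
*Maya₂* c-commands the pronoun within its binding domain → coindexation would violate Principle B.
*Carmen₃* and the pronoun do not c-command one another → neither Principle B nor Principle C is at stake; coindexation permitted.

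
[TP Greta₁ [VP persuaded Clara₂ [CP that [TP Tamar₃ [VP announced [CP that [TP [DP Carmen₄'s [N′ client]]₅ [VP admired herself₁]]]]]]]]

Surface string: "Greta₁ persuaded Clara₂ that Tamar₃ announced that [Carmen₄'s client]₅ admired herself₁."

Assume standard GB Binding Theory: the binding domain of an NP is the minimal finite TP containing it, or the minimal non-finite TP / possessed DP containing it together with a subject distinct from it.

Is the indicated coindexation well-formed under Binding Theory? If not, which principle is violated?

The two coindexed NPs are *Greta₁* and *herself₁*.
*herself₁* is an anaphor. Principle A requires it to be bound within its binding domain — the embedded TP, whose subject is [Carmen₄'s client]₅.
Within that domain it is c-commanded by *[Carmen₄'s client]₅*, which does not share its index.
*Greta₁* does c-command the anaphor, but from outside its binding domain.
The anaphor is unbound in its domain → Principle A violation.

Principle A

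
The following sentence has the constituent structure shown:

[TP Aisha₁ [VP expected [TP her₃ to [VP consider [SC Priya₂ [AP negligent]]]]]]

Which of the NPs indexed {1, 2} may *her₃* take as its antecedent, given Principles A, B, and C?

*her* is a pronoun, so Principle B applies: it must be free in its binding domain.
Binding domain of *her₃*: the matrix TP, whose subject is Aisha₁.
*Aisha₁* c-commands the pronoun within its binding domain → coindexation would violate Principle B.
*Priya₂*: the pronoun c-commands this R-expression → coindexation would violate Principle C on *Priya₂*.

none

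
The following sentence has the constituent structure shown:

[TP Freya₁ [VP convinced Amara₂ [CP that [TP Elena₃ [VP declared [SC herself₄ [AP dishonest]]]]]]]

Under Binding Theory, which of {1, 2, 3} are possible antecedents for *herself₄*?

{3}

*herself* is an anaphor, so Principle A applies: it must be bound in its binding domain.
Binding domain of *herself₄*: the embedded TP, whose subject is Elena₃.
*Freya₁* c-commands the anaphor but is outside its binding domain → cannot satisfy Principle A.
*Amara₂* c-commands the anaphor but is outside its binding domain → cannot satisfy Principle A.
*Elena₃* c-commands the anaphor within its binding domain → licit binder.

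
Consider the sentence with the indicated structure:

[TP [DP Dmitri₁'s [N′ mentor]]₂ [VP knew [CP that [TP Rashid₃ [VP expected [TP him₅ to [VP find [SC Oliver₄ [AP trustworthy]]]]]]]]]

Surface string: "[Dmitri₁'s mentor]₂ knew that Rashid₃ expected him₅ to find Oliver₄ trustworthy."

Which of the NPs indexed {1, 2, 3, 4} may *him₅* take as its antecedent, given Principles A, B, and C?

*him* is a pronoun, so Principle B applies: it must be free in its binding domain.
Binding domain of *him₅*: the embedded TP, whose subject is Rashid₃.
*Dmitri₁* and the pronoun do not c-command one another → neither Principle B nor Principle C is at stake; coindexation permitted.
*[Dmitri₁'s mentor]₂* c-commands the pronoun but from outside its binding domain, and is not c-commanded by it → coindexation permitted.
*Rashid₃* c-commands the pronoun within its binding domain → coindexation would violate Principle B.
*Oliver₄*: the pronoun c-commands this R-expression → coindexation would violate Principle C on *Oliver₄*.

{1, 2}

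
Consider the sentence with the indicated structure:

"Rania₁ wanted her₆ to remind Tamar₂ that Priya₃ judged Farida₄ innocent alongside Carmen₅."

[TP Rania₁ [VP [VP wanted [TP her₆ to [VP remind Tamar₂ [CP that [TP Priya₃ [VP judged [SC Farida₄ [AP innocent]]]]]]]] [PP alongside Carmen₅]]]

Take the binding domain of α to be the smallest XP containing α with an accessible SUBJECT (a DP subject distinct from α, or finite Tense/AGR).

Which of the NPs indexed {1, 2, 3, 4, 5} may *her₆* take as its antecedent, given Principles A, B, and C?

{5}

*her* is a pronoun, so Principle B applies: it must be free in its binding domain.
Binding domain of *her₆*: the matrix TP, whose subject is Rania₁.
*Rania₁* c-commands the pronoun within its binding domain → coindexation would violate Principle B.
*Tamar₂*: the pronoun c-commands this R-expression → coindexation would violate Principle C on *Tamar₂*.
*Priya₃*: the pronoun c-commands this R-expression → coindexation would violate Principle C on *Priya₃*.
*Farida₄*: the pronoun c-commands this R-expression → coindexation would violate Principle C on *Farida₄*.
*Carmen₅* and the pronoun do not c-command one another → neither Principle B nor Principle C is at stake; coindexation permitted.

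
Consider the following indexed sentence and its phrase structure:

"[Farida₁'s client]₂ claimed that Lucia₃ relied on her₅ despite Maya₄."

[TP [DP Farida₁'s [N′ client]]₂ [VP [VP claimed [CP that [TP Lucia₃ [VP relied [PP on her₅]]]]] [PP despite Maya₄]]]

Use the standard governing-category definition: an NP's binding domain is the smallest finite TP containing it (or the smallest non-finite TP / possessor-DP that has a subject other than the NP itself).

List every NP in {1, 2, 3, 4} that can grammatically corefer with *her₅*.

*her* is a pronoun, so Principle B applies: it must be free in its binding domain.
Binding domain of *her₅*: the embedded TP, whose subject is Lucia₃.
*Farida₁* and the pronoun do not c-command one another → neither Principle B nor Principle C is at stake; coindexation permitted.
*[Farida₁'s client]₂* c-commands the pronoun but from outside its binding domain, and is not c-commanded by it → coindexation permitted.
*Lucia₃* c-commands the pronoun within its binding domain → coindexation would violate Principle B.
*Maya₄* and the pronoun do not c-command one another → neither Principle B nor Principle C is at stake; coindexation permitted.

{1, 2, 4}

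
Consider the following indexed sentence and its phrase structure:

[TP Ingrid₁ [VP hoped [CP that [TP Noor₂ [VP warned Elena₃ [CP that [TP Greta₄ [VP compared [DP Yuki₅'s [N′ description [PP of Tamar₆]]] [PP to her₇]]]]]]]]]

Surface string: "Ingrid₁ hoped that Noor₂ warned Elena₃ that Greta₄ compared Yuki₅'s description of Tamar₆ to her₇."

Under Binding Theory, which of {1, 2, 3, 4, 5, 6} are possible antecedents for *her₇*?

*her* is a pronoun, so Principle B applies: it must be free in its binding domain.
Binding domain of *her₇*: the embedded TP, whose subject is Greta₄.
*Ingrid₁* c-commands the pronoun but from outside its binding domain, and is not c-commanded by it → coindexation permitted.
*Noor₂* c-commands the pronoun but from outside its binding domain, and is not c-commanded by it → coindexation permitted.
*Elena₃* c-commands the pronoun but from outside its binding domain, and is not c-commanded by it → coindexation permitted.
*Greta₄* c-commands the pronoun within its binding domain → coindexation would violate Principle B.
*Yuki₅* and the pronoun do not c-command one another → neither Principle B nor Principle C is at stake; coindexation permitted.
*Tamar₆* and the pronoun do not c-command one another → neither Principle B nor Principle C is at stake; coindexation permitted.

{1, 2, 3, 5, 6}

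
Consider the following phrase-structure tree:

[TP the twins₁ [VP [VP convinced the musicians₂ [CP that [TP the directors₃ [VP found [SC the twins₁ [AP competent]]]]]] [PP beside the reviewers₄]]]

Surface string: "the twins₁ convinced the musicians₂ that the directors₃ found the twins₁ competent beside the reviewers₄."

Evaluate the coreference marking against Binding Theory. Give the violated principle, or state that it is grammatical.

The two coindexed NPs are *the twins₁* (the lower occurrence) and *the twins₁* (the higher occurrence).
*the twins₁* (the lower occurrence) is an R-expression. Principle C requires it to be free everywhere.
*the twins₁* (the higher occurrence) c-commands it and carries the same index.
The R-expression is bound → Principle C violation.

Principle C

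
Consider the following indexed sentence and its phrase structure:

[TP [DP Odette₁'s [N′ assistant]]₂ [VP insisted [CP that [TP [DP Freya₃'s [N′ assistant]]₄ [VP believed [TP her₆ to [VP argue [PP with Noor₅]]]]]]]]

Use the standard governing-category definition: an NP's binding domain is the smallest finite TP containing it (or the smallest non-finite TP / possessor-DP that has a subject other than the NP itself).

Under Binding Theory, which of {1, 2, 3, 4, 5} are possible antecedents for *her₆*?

{1, 2, 3}

*her* is a pronoun, so Principle B applies: it must be free in its binding domain.
Binding domain of *her₆*: the embedded TP, whose subject is [Freya₃'s assistant]₄.
*Odette₁* and the pronoun do not c-command one another → neither Principle B nor Principle C is at stake; coindexation permitted.
*[Odette₁'s assistant]₂* c-commands the pronoun but from outside its binding domain, and is not c-commanded by it → coindexation permitted.
*Freya₃* and the pronoun do not c-command one another → neither Principle B nor Principle C is at stake; coindexation permitted.
*[Freya₃'s assistant]₄* c-commands the pronoun within its binding domain → coindexation would violate Principle B.
*Noor₅*: the pronoun c-commands this R-expression → coindexation would violate Principle C on *Noor₅*.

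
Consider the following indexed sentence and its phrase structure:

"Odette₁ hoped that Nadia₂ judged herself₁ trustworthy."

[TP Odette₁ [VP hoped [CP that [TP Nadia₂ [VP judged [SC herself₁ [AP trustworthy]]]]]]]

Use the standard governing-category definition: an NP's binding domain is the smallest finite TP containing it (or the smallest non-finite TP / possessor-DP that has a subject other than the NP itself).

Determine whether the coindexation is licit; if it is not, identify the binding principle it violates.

The two coindexed NPs are *Odette₁* and *herself₁*.
*herself₁* is an anaphor. Principle A requires it to be bound within its binding domain — the embedded TP, whose subject is Nadia₂.
Within that domain it is c-commanded by *Nadia₂*, which does not share its index.
*Odette₁* does c-command the anaphor, but from outside its binding domain.
The anaphor is unbound in its domain → Principle A violation.

Principle A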